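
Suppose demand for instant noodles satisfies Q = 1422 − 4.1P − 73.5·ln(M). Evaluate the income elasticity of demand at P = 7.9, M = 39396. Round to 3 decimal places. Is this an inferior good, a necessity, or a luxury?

At P = 7.9, M = 39396: Q = 611.876.
Holding P constant, ∂Q/∂M = -73.5/M = -0.00186567.
η_M = (∂Q/∂M)·(M/Q) = -0.00186567 × (39396/611.876) = -0.120.
Since η < 0, this is an inferior good.

-0.120 (inferior good)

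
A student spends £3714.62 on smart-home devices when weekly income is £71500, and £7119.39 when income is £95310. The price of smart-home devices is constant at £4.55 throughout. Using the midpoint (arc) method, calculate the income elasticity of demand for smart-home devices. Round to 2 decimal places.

With a constant price, Q₁ = 3714.62/4.55 = 816.400 and Q₂ = 7119.39/4.55 = 1564.701 (equivalently, work directly with expenditure since P cancels).
Midpoint %ΔQ = (7119.39 − 3714.62)/5417.01 = 0.62853; midpoint %ΔI = (95310 − 71500)/83405 = 0.28547.
η = 0.62853 / 0.28547 = 2.20.

2.20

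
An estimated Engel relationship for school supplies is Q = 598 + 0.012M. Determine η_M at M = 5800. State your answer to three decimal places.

0.104

At M = 5800: Q = 667.600.
dQ/dM = 0.012.
η = (dQ/dM)·(M/Q) = 0.012 × (5800/667.600) = 0.104.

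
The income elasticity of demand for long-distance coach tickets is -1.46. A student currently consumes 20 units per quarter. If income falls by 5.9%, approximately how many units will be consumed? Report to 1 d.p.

%ΔQ ≈ η × %ΔI = -1.46 × (-5.9%) = 8.614%.
New Q ≈ 20 × (1 + 0.08614) = 21.7.

21.7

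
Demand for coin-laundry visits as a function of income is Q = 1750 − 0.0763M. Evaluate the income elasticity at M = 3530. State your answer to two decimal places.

-0.18

At M = 3530: Q = 1480.661.
dQ/dM = −0.0763.
η = (dQ/dM)·(M/Q) = -0.0763 × (3530/1480.661) = -0.18.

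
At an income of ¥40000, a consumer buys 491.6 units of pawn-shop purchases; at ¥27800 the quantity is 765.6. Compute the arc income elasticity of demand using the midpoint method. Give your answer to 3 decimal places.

-1.211

ΔQ = 765.6 − 491.6 = 274; midpoint Q̄ = (491.6 + 765.6)/2 = 628.6.
ΔI = 27800 − 40000 = -12200; midpoint Ī = (40000 + 27800)/2 = 33900.
η = (ΔQ/Q̄) ÷ (ΔI/Ī) = (274/628.6) ÷ (-12200/33900) = -1.211.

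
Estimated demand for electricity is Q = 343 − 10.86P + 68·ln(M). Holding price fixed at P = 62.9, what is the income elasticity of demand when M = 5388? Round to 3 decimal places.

0.279

At P = 62.9, M = 5388: Q = 244.157.
Holding P constant, ∂Q/∂M = 68/M = 0.0126206.
η_M = (∂Q/∂M)·(M/Q) = 0.0126206 × (5388/244.157) = 0.279.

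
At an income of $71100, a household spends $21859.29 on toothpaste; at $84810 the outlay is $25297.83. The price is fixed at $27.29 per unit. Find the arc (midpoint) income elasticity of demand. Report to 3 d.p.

With a constant price, Q₁ = 21859.29/27.29 = 801.000 and Q₂ = 25297.83/27.29 = 927.000 (equivalently, work directly with expenditure since P cancels).
Midpoint %ΔQ = (25297.83 − 21859.29)/23578.56 = 0.14583; midpoint %ΔI = (84810 − 71100)/77955 = 0.17587.
η = 0.14583 / 0.17587 = 0.829.

0.829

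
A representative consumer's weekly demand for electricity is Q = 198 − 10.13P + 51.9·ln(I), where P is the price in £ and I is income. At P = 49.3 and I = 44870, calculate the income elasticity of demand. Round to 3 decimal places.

At P = 49.3, I = 44870: Q = 254.519.
Holding P constant, ∂Q/∂I = 51.9/I = 0.00115667.
η_I = (∂Q/∂I)·(I/Q) = 0.00115667 × (44870/254.519) = 0.204.

0.204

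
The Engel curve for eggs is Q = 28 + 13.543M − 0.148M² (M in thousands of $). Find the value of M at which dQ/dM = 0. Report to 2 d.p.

45.75

dQ/dM = 13.543 − 0.296M.
The good is inferior where dQ/dM < 0. Setting dQ/dM = 0 gives M = 13.543 / 0.296 = 45.75.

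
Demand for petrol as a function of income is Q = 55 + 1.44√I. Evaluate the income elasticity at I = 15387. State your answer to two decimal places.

0.38

At I = 15387: Q = 233.624.
dQ/dI = 1.44/(2√I) = 0.00580438 at this income.
η = (dQ/dI)·(I/Q) = 0.00580438 × (15387/233.624) = 0.38.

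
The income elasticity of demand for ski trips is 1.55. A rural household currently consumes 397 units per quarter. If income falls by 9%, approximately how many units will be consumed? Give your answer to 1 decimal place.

341.6

%ΔQ ≈ η × %ΔI = 1.55 × (-9%) = -13.95%.
New Q ≈ 397 × (1 − 0.1395) = 341.6.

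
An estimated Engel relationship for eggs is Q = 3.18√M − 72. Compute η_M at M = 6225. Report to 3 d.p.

At M = 6225: Q = 178.898.
dQ/dM = 3.18/(2√M) = 0.0201524 at this income.
η = (dQ/dM)·(M/Q) = 0.0201524 × (6225/178.898) = 0.701.

0.701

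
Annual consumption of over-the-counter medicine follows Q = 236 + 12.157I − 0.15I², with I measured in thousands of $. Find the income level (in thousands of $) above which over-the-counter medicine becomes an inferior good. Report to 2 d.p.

dQ/dI = 12.157 − 0.3I.
The good is inferior where dQ/dI < 0. Setting dQ/dI = 0 gives I = 12.157 / 0.3 = 40.52.

40.52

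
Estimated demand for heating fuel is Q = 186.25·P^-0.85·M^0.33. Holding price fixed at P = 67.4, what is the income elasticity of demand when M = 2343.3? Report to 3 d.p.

0.330

For a multiplicative demand Q = A·P^α·M^β, the income elasticity is β everywhere.
Here β = 0.33, so η = 0.330.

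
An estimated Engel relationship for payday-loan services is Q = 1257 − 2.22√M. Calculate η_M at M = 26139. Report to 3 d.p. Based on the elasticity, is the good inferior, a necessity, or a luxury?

At M = 26139: Q = 898.080.
dQ/dM = -2.22/(2√M) = -0.0068656 at this income.
η = (dQ/dM)·(M/Q) = -0.0068656 × (26139/898.080) = -0.200.
Since η < 0, the good is an inferior good.

-0.200 (inferior good)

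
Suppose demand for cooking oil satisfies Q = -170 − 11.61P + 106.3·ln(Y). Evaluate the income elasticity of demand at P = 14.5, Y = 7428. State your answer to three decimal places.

0.175

At P = 14.5, Y = 7428: Q = 609.108.
Holding P constant, ∂Q/∂Y = 106.3/Y = 0.0143107.
η_Y = (∂Q/∂Y)·(Y/Q) = 0.0143107 × (7428/609.108) = 0.175.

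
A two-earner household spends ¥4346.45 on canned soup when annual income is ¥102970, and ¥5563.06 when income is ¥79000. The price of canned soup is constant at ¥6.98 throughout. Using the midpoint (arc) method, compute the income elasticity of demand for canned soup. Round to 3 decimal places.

-0.932

With a constant price, Q₁ = 4346.45/6.98 = 622.701 and Q₂ = 5563.06/6.98 = 797.000 (equivalently, work directly with expenditure since P cancels).
Midpoint %ΔQ = (5563.06 − 4346.45)/4954.76 = 0.24554; midpoint %ΔI = (79000 − 102970)/90985 = -0.26345.
η = 0.24554 / -0.26345 = -0.932.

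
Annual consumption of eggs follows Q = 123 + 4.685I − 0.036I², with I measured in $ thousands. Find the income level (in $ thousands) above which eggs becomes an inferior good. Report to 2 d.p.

dQ/dI = 4.685 − 0.072I.
The good is inferior where dQ/dI < 0. Setting dQ/dI = 0 gives I = 4.685 / 0.072 = 65.07.

65.07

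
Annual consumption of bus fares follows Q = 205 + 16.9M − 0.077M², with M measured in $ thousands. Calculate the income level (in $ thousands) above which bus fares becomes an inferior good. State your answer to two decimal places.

dQ/dM = 16.9 − 0.154M.
The good is inferior where dQ/dM < 0. Setting dQ/dM = 0 gives M = 16.9 / 0.154 = 109.74.

109.74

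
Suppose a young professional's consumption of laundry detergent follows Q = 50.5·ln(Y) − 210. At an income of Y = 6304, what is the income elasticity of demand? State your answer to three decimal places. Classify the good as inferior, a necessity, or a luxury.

At Y = 6304: Q = 231.821.
dQ/dY = 50.5/Y = 0.00801079 at this income.
η = (dQ/dY)·(Y/Q) = 0.00801079 × (6304/231.821) = 0.218.
Since 0 < η < 1, the good is a necessity.

0.218 (necessity)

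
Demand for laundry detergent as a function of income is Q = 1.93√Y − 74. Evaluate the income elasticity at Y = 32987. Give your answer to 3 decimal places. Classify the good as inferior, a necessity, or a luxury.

At Y = 32987: Q = 276.533.
dQ/dY = 1.93/(2√Y) = 0.0053132 at this income.
η = (dQ/dY)·(Y/Q) = 0.0053132 × (32987/276.533) = 0.634.
Since 0 < η < 1, the good is a necessity.

0.634 (necessity)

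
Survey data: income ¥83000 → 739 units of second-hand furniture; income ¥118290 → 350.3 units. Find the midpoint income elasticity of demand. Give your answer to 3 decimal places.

-2.035

ΔQ = 350.3 − 739 = -388.7; midpoint Q̄ = (739 + 350.3)/2 = 544.65.
ΔI = 118290 − 83000 = 35290; midpoint Ī = (83000 + 118290)/2 = 100645.
η = (ΔQ/Q̄) ÷ (ΔI/Ī) = (-388.7/544.65) ÷ (35290/100645) = -2.035.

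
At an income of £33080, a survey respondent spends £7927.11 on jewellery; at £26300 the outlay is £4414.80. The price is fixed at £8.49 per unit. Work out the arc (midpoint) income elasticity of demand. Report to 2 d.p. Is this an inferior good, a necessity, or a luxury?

With a constant price, Q₁ = 7927.11/8.49 = 933.700 and Q₂ = 4414.80/8.49 = 520.000 (equivalently, work directly with expenditure since P cancels).
Midpoint %ΔQ = (4414.80 − 7927.11)/6170.96 = -0.56917; midpoint %ΔI = (26300 − 33080)/29690 = -0.22836.
η = -0.56917 / -0.22836 = 2.49.
η > 1 ⇒ luxury.

2.49 (luxury)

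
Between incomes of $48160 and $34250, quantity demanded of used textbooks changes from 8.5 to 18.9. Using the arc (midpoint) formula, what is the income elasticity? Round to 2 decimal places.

ΔQ = 18.9 − 8.5 = 10.4; midpoint Q̄ = (8.5 + 18.9)/2 = 13.7.
ΔI = 34250 − 48160 = -13910; midpoint Ī = (48160 + 34250)/2 = 41205.
η = (ΔQ/Q̄) ÷ (ΔI/Ī) = (10.4/13.7) ÷ (-13910/41205) = -2.25.

-2.25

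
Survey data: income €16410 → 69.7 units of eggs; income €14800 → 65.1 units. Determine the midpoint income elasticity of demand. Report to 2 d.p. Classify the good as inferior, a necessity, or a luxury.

ΔQ = 65.1 − 69.7 = -4.6; midpoint Q̄ = (69.7 + 65.1)/2 = 67.4.
ΔI = 14800 − 16410 = -1610; midpoint Ī = (16410 + 14800)/2 = 15605.
η = (ΔQ/Q̄) ÷ (ΔI/Ī) = (-4.6/67.4) ÷ (-1610/15605) = 0.66.
0 < η < 1 ⇒ necessity.

0.66 (necessity)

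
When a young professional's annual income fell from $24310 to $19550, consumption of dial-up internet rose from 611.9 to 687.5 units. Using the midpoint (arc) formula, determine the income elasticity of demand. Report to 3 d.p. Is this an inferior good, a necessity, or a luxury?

-0.536 (inferior good)

ΔQ = 687.5 − 611.9 = 75.6; midpoint Q̄ = (611.9 + 687.5)/2 = 649.7.
ΔI = 19550 − 24310 = -4760; midpoint Ī = (24310 + 19550)/2 = 21930.
η = (ΔQ/Q̄) ÷ (ΔI/Ī) = (75.6/649.7) ÷ (-4760/21930) = -0.536.
η < 0 ⇒ inferior good.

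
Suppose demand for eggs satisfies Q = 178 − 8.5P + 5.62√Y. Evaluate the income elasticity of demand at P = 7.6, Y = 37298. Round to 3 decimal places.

0.453

At P = 7.6, Y = 37298: Q = 1198.773.
Holding P constant, ∂Q/∂Y = 5.62/(2√Y) = 0.01455.
η_Y = (∂Q/∂Y)·(Y/Q) = 0.01455 × (37298/1198.773) = 0.453.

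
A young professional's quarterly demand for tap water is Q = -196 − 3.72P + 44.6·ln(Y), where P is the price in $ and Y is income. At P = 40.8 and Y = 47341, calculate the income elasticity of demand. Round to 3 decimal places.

At P = 40.8, Y = 47341: Q = 132.349.
Holding P constant, ∂Q/∂Y = 44.6/Y = 0.000942101.
η_Y = (∂Q/∂Y)·(Y/Q) = 0.000942101 × (47341/132.349) = 0.337.

0.337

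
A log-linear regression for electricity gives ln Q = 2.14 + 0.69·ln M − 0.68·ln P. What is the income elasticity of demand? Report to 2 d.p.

In a log-linear demand, the coefficient on ln M is the income elasticity.
So η = 0.69.

0.69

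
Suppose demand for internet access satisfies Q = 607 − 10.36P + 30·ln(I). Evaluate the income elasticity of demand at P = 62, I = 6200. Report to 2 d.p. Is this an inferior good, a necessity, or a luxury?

0.13 (necessity)

At P = 62, I = 6200: Q = 226.649.
Holding P constant, ∂Q/∂I = 30/I = 0.00483871.
η_I = (∂Q/∂I)·(I/Q) = 0.00483871 × (6200/226.649) = 0.13.
Since 0 < η < 1, this is a necessity.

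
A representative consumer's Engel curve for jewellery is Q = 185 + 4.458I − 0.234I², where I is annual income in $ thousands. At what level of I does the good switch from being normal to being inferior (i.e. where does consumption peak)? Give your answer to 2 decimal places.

9.53

dQ/dI = 4.458 − 0.468I.
The good is inferior where dQ/dI < 0. Setting dQ/dI = 0 gives I = 4.458 / 0.468 = 9.53.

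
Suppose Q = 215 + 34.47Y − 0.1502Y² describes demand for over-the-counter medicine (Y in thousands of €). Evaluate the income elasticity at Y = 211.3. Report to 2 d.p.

-7.73

At Y = 211.3: Q = 792.4280.
dQ/dY = 34.47 − 0.3004Y = -29.00452.
η = (dQ/dY)·(Y/Q) = -29.00452 × (211.3/792.4280) = -7.73.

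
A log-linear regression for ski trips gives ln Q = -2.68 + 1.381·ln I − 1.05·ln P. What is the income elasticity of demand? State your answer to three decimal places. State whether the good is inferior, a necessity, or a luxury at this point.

1.381 (luxury)

In a log-linear demand, the coefficient on ln I is the income elasticity.
So η = 1.381.
η > 1 ⇒ luxury.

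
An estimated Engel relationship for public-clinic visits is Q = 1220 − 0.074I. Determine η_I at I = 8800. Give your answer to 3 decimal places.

At I = 8800: Q = 568.800.
dQ/dI = −0.074.
η = (dQ/dI)·(I/Q) = -0.074 × (8800/568.800) = -1.145.

-1.145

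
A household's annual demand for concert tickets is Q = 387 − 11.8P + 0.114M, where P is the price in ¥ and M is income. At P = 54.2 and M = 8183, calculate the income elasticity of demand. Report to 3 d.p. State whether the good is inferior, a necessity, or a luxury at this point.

At P = 54.2, M = 8183: Q = 680.302.
Holding P constant, ∂Q/∂M = 0.114.
η_M = (∂Q/∂M)·(M/Q) = 0.114 × (8183/680.302) = 1.371.
Since η > 1, this is a luxury.

1.371 (luxury)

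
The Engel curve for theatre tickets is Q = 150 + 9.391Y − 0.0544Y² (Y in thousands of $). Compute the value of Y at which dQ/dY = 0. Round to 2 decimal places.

dQ/dY = 9.391 − 0.1088Y.
The good is inferior where dQ/dY < 0. Setting dQ/dY = 0 gives Y = 9.391 / 0.1088 = 86.31.

86.31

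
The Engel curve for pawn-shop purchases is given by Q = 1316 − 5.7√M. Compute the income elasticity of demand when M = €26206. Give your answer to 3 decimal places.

At M = 26206: Q = 393.269.
dQ/dM = -5.7/(2√M) = -0.0176053 at this income.
η = (dQ/dM)·(M/Q) = -0.0176053 × (26206/393.269) = -1.173.

-1.173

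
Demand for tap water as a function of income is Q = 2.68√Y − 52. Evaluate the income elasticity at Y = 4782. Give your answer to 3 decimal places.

At Y = 4782: Q = 133.327.
dQ/dY = 2.68/(2√Y) = 0.0193776 at this income.
η = (dQ/dY)·(Y/Q) = 0.0193776 × (4782/133.327) = 0.695.

0.695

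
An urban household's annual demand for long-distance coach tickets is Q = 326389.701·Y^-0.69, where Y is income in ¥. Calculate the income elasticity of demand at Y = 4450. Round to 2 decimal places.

For Q = A·Y^β the income elasticity is constant and equal to β.
Here β = -0.69, so η = -0.69.

-0.69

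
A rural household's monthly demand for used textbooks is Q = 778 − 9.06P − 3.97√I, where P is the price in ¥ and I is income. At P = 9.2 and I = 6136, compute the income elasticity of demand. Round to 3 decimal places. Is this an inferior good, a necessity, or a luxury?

-0.405 (inferior good)

At P = 9.2, I = 6136: Q = 383.667.
Holding P constant, ∂Q/∂I = -3.97/(2√I) = -0.0253407.
η_I = (∂Q/∂I)·(I/Q) = -0.0253407 × (6136/383.667) = -0.405.
Since η < 0, this is an inferior good.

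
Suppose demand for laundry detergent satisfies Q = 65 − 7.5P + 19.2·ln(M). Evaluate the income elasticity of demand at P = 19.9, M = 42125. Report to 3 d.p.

At P = 19.9, M = 42125: Q = 120.199.
Holding P constant, ∂Q/∂M = 19.2/M = 0.000455786.
η_M = (∂Q/∂M)·(M/Q) = 0.000455786 × (42125/120.199) = 0.160.

0.160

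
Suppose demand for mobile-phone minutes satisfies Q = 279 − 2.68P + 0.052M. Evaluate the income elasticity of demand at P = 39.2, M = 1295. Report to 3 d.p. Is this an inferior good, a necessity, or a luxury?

0.279 (necessity)

At P = 39.2, M = 1295: Q = 241.284.
Holding P constant, ∂Q/∂M = 0.052.
η_M = (∂Q/∂M)·(M/Q) = 0.052 × (1295/241.284) = 0.279.
Since 0 < η < 1, this is a necessity.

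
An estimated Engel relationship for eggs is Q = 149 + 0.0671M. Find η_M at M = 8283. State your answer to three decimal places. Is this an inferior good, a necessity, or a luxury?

At M = 8283: Q = 704.789.
dQ/dM = 0.0671.
η = (dQ/dM)·(M/Q) = 0.0671 × (8283/704.789) = 0.789.
Since 0 < η < 1, the good is a necessity.

0.789 (necessity)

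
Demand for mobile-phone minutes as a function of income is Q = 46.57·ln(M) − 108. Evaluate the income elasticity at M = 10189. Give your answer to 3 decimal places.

0.145

At M = 10189: Q = 321.798.
dQ/dM = 46.57/M = 0.00457062 at this income.
η = (dQ/dM)·(M/Q) = 0.00457062 × (10189/321.798) = 0.145.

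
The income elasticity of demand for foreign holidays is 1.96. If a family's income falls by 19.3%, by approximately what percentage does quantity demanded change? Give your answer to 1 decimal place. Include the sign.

%ΔQ ≈ η × %ΔI = 1.96 × (-19.3%) = -37.8%.

-37.8%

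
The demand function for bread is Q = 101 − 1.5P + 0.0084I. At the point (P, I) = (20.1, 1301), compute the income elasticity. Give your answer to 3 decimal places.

At P = 20.1, I = 1301: Q = 81.778.
Holding P constant, ∂Q/∂I = 0.0084.
η_I = (∂Q/∂I)·(I/Q) = 0.0084 × (1301/81.778) = 0.134.

0.134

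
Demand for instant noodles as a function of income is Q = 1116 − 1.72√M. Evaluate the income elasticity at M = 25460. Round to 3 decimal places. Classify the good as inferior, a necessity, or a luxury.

At M = 25460: Q = 841.554.
dQ/dM = -1.72/(2√M) = -0.00538976 at this income.
η = (dQ/dM)·(M/Q) = -0.00538976 × (25460/841.554) = -0.163.
Since η < 0, the good is an inferior good.

-0.163 (inferior good)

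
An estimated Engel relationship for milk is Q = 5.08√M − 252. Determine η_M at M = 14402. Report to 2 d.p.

0.85

At M = 14402: Q = 357.642.
dQ/dM = 5.08/(2√M) = 0.0211652 at this income.
η = (dQ/dM)·(M/Q) = 0.0211652 × (14402/357.642) = 0.85.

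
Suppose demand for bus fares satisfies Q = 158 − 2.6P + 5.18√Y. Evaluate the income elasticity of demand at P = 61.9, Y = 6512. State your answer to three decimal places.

0.504

At P = 61.9, Y = 6512: Q = 415.070.
Holding P constant, ∂Q/∂Y = 5.18/(2√Y) = 0.0320954.
η_Y = (∂Q/∂Y)·(Y/Q) = 0.0320954 × (6512/415.070) = 0.504.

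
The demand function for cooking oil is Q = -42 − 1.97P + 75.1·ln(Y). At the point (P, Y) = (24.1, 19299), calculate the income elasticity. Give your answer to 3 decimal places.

At P = 24.1, Y = 19299: Q = 651.595.
Holding P constant, ∂Q/∂Y = 75.1/Y = 0.00389139.
η_Y = (∂Q/∂Y)·(Y/Q) = 0.00389139 × (19299/651.595) = 0.115.

0.115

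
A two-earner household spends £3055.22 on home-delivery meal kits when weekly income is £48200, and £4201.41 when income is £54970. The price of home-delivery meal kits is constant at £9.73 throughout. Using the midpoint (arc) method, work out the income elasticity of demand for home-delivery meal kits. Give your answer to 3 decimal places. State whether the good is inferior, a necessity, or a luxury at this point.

With a constant price, Q₁ = 3055.22/9.73 = 314.000 and Q₂ = 4201.41/9.73 = 431.800 (equivalently, work directly with expenditure since P cancels).
Midpoint %ΔQ = (4201.41 − 3055.22)/3628.31 = 0.31590; midpoint %ΔI = (54970 − 48200)/51585 = 0.13124.
η = 0.31590 / 0.13124 = 2.407.
η > 1 ⇒ luxury.

2.407 (luxury)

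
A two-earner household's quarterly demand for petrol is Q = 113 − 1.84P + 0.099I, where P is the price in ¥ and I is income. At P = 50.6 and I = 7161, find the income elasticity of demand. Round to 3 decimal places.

At P = 50.6, I = 7161: Q = 728.835.
Holding P constant, ∂Q/∂I = 0.099.
η_I = (∂Q/∂I)·(I/Q) = 0.099 × (7161/728.835) = 0.973.

0.973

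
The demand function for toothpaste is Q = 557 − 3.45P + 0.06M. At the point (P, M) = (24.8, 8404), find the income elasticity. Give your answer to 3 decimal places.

0.517

At P = 24.8, M = 8404: Q = 975.680.
Holding P constant, ∂Q/∂M = 0.06.
η_M = (∂Q/∂M)·(M/Q) = 0.06 × (8404/975.680) = 0.517.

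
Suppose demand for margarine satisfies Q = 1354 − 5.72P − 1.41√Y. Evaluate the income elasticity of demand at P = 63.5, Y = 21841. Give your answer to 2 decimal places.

At P = 63.5, Y = 21841: Q = 782.400.
Holding P constant, ∂Q/∂Y = -1.41/(2√Y) = -0.00477038.
η_Y = (∂Q/∂Y)·(Y/Q) = -0.00477038 × (21841/782.400) = -0.13.

-0.13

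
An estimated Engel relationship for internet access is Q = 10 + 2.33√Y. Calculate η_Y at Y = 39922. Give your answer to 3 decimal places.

0.489

At Y = 39922: Q = 475.545.
dQ/dY = 2.33/(2√Y) = 0.00583069 at this income.
η = (dQ/dY)·(Y/Q) = 0.00583069 × (39922/475.545) = 0.489.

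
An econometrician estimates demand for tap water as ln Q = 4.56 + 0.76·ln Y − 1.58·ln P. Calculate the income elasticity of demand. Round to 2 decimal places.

In a log-linear demand, the coefficient on ln Y is the income elasticity.
So η = 0.76.

0.76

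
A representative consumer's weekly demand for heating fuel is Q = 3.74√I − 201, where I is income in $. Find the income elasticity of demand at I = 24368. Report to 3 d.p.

0.763

At I = 24368: Q = 382.823.
dQ/dI = 3.74/(2√I) = 0.0119793 at this income.
η = (dQ/dI)·(I/Q) = 0.0119793 × (24368/382.823) = 0.763.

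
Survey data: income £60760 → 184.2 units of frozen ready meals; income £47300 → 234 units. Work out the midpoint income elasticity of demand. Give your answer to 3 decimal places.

ΔQ = 234 − 184.2 = 49.8; midpoint Q̄ = (184.2 + 234)/2 = 209.1.
ΔI = 47300 − 60760 = -13460; midpoint Ī = (60760 + 47300)/2 = 54030.
η = (ΔQ/Q̄) ÷ (ΔI/Ī) = (49.8/209.1) ÷ (-13460/54030) = -0.956.

-0.956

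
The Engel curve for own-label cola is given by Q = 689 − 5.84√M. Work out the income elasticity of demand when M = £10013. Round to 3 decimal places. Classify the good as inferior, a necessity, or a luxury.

At M = 10013: Q = 104.621.
dQ/dM = -5.84/(2√M) = -0.029181 at this income.
η = (dQ/dM)·(M/Q) = -0.029181 × (10013/104.621) = -2.793.
Since η < 0, the good is an inferior good.

-2.793 (inferior good)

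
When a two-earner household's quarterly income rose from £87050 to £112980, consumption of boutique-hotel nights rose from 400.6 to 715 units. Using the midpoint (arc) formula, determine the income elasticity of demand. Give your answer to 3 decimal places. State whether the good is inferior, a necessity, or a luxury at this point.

ΔQ = 715 − 400.6 = 314.4; midpoint Q̄ = (400.6 + 715)/2 = 557.8.
ΔI = 112980 − 87050 = 25930; midpoint Ī = (87050 + 112980)/2 = 100015.
η = (ΔQ/Q̄) ÷ (ΔI/Ī) = (314.4/557.8) ÷ (25930/100015) = 2.174.
η > 1 ⇒ luxury.

2.174 (luxury)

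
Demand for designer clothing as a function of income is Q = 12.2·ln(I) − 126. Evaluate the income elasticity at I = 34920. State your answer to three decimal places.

7.522

At I = 34920: Q = 1.622.
dQ/dI = 12.2/I = 0.00034937 at this income.
η = (dQ/dI)·(I/Q) = 0.00034937 × (34920/1.622) = 7.522.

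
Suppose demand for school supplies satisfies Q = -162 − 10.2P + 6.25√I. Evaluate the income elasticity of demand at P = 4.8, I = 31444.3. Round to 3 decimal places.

0.618

At P = 4.8, I = 31444.3: Q = 897.324.
Holding P constant, ∂Q/∂I = 6.25/(2√I) = 0.017623.
η_I = (∂Q/∂I)·(I/Q) = 0.017623 × (31444.3/897.324) = 0.618.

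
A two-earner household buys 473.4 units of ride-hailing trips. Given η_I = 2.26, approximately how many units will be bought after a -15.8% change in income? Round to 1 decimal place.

304.4

%ΔQ ≈ η × %ΔI = 2.26 × (-15.8%) = -35.708%.
New Q ≈ 473.4 × (1 − 0.35708) = 304.4.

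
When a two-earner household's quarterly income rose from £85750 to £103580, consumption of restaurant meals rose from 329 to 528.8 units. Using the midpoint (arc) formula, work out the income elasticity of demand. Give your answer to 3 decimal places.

ΔQ = 528.8 − 329 = 199.8; midpoint Q̄ = (329 + 528.8)/2 = 428.9.
ΔI = 103580 − 85750 = 17830; midpoint Ī = (85750 + 103580)/2 = 94665.
η = (ΔQ/Q̄) ÷ (ΔI/Ī) = (199.8/428.9) ÷ (17830/94665) = 2.473.

2.473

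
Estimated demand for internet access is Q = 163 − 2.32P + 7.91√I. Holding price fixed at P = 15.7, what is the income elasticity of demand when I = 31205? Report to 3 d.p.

0.458

At P = 15.7, I = 31205: Q = 1523.873.
Holding P constant, ∂Q/∂I = 7.91/(2√I) = 0.022389.
η_I = (∂Q/∂I)·(I/Q) = 0.022389 × (31205/1523.873) = 0.458.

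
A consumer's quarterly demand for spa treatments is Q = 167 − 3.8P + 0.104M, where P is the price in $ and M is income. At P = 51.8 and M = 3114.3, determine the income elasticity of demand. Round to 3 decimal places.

At P = 51.8, M = 3114.3: Q = 294.047.
Holding P constant, ∂Q/∂M = 0.104.
η_M = (∂Q/∂M)·(M/Q) = 0.104 × (3114.3/294.047) = 1.101.

1.101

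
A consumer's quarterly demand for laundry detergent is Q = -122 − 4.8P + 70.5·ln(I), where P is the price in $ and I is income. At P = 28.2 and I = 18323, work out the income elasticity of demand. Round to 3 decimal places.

0.162

At P = 28.2, I = 18323: Q = 434.662.
Holding P constant, ∂Q/∂I = 70.5/I = 0.00384762.
η_I = (∂Q/∂I)·(I/Q) = 0.00384762 × (18323/434.662) = 0.162.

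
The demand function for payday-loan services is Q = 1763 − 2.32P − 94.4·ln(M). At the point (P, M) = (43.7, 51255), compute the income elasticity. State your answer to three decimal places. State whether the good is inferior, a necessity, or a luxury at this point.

At P = 43.7, M = 51255: Q = 637.889.
Holding P constant, ∂Q/∂M = -94.4/M = -0.00184177.
η_M = (∂Q/∂M)·(M/Q) = -0.00184177 × (51255/637.889) = -0.148.
Since η < 0, this is an inferior good.

-0.148 (inferior good)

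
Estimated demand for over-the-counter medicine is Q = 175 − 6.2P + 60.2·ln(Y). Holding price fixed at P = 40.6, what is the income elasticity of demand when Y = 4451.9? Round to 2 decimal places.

0.14

At P = 40.6, Y = 4451.9: Q = 429.025.
Holding P constant, ∂Q/∂Y = 60.2/Y = 0.0135223.
η_Y = (∂Q/∂Y)·(Y/Q) = 0.0135223 × (4451.9/429.025) = 0.14.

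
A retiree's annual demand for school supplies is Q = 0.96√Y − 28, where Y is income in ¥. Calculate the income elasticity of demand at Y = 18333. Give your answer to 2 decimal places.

At Y = 18333: Q = 101.983.
dQ/dY = 0.96/(2√Y) = 0.00354507 at this income.
η = (dQ/dY)·(Y/Q) = 0.00354507 × (18333/101.983) = 0.64.

0.64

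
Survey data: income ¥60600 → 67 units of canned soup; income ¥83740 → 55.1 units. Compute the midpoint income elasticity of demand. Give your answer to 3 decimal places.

ΔQ = 55.1 − 67 = -11.9; midpoint Q̄ = (67 + 55.1)/2 = 61.05.
ΔI = 83740 − 60600 = 23140; midpoint Ī = (60600 + 83740)/2 = 72170.
η = (ΔQ/Q̄) ÷ (ΔI/Ī) = (-11.9/61.05) ÷ (23140/72170) = -0.608.

-0.608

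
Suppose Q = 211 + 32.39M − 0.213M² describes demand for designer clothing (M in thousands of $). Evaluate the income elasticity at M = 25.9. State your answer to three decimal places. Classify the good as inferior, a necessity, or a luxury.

0.610 (necessity)

At M = 25.9: Q = 907.0185.
dQ/dM = 32.39 − 0.426M = 21.35660.
η = (dQ/dM)·(M/Q) = 21.35660 × (25.9/907.0185) = 0.610.
0 < η < 1 ⇒ necessity.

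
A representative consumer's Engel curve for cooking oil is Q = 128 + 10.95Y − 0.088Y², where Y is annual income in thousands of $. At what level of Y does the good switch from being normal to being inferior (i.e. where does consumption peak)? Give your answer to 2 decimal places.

dQ/dY = 10.95 − 0.176Y.
The good is inferior where dQ/dY < 0. Setting dQ/dY = 0 gives Y = 10.95 / 0.176 = 62.22.

62.22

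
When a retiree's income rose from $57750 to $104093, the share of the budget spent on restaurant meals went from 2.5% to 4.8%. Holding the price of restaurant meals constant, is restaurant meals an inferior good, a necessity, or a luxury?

The budget share rises as income rises, so η > 1.

luxury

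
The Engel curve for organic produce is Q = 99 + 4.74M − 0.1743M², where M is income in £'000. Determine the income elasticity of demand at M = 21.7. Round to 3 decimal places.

At M = 21.7: Q = 119.7819.
dQ/dM = 4.74 − 0.3486M = -2.82462.
η = (dQ/dM)·(M/Q) = -2.82462 × (21.7/119.7819) = -0.512.

-0.512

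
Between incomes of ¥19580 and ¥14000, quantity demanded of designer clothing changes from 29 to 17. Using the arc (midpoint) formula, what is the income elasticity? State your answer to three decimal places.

ΔQ = 17 − 29 = -12; midpoint Q̄ = (29 + 17)/2 = 23.
ΔI = 14000 − 19580 = -5580; midpoint Ī = (19580 + 14000)/2 = 16790.
η = (ΔQ/Q̄) ÷ (ΔI/Ī) = (-12/23) ÷ (-5580/16790) = 1.570.

1.570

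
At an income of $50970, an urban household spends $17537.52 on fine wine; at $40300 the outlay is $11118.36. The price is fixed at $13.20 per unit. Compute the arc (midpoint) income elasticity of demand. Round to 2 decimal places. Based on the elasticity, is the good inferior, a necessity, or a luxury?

1.92 (luxury)

With a constant price, Q₁ = 17537.52/13.20 = 1328.600 and Q₂ = 11118.36/13.20 = 842.300 (equivalently, work directly with expenditure since P cancels).
Midpoint %ΔQ = (11118.36 − 17537.52)/14327.94 = -0.44802; midpoint %ΔI = (40300 − 50970)/45635 = -0.23381.
η = -0.44802 / -0.23381 = 1.92.
η > 1 ⇒ luxury.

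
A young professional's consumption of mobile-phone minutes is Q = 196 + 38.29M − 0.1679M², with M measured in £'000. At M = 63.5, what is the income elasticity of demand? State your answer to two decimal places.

At M = 63.5: Q = 1950.4002.
dQ/dM = 38.29 − 0.3358M = 16.96670.
η = (dQ/dM)·(M/Q) = 16.96670 × (63.5/1950.4002) = 0.55.

0.55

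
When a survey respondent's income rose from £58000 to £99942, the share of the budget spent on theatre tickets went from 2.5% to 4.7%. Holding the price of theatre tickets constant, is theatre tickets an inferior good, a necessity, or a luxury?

The budget share rises as income rises, so η > 1.

luxury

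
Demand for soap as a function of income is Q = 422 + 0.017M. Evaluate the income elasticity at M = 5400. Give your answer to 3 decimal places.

At M = 5400: Q = 513.800.
dQ/dM = 0.017.
η = (dQ/dM)·(M/Q) = 0.017 × (5400/513.800) = 0.179.

0.179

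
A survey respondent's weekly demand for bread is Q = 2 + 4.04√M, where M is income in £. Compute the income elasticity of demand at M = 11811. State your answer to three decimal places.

0.498

At M = 11811: Q = 441.061.
dQ/dM = 4.04/(2√M) = 0.0185869 at this income.
η = (dQ/dM)·(M/Q) = 0.0185869 × (11811/441.061) = 0.498.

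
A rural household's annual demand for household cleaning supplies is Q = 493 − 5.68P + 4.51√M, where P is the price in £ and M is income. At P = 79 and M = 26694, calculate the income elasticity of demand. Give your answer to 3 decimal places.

0.472

At P = 79, M = 26694: Q = 781.137.
Holding P constant, ∂Q/∂M = 4.51/(2√M) = 0.0138019.
η_M = (∂Q/∂M)·(M/Q) = 0.0138019 × (26694/781.137) = 0.472.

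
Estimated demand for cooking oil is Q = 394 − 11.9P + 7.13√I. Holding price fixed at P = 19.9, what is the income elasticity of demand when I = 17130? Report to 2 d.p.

0.43

At P = 19.9, I = 17130: Q = 1090.376.
Holding P constant, ∂Q/∂I = 7.13/(2√I) = 0.0272384.
η_I = (∂Q/∂I)·(I/Q) = 0.0272384 × (17130/1090.376) = 0.43.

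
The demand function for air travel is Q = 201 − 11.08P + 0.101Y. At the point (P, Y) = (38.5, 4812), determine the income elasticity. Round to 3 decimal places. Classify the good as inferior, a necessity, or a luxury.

At P = 38.5, Y = 4812: Q = 260.432.
Holding P constant, ∂Q/∂Y = 0.101.
η_Y = (∂Q/∂Y)·(Y/Q) = 0.101 × (4812/260.432) = 1.866.
Since η > 1, this is a luxury.

1.866 (luxury)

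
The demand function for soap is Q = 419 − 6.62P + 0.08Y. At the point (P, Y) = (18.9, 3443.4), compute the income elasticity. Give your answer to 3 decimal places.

0.484

At P = 18.9, Y = 3443.4: Q = 569.354.
Holding P constant, ∂Q/∂Y = 0.08.
η_Y = (∂Q/∂Y)·(Y/Q) = 0.08 × (3443.4/569.354) = 0.484.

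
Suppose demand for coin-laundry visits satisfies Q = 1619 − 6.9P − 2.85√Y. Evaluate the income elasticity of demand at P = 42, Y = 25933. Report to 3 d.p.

At P = 42, Y = 25933: Q = 870.244.
Holding P constant, ∂Q/∂Y = -2.85/(2√Y) = -0.00884888.
η_Y = (∂Q/∂Y)·(Y/Q) = -0.00884888 × (25933/870.244) = -0.264.

-0.264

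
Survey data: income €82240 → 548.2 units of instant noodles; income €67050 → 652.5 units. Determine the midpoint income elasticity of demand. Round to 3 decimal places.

ΔQ = 652.5 − 548.2 = 104.3; midpoint Q̄ = (548.2 + 652.5)/2 = 600.35.
ΔI = 67050 − 82240 = -15190; midpoint Ī = (82240 + 67050)/2 = 74645.
η = (ΔQ/Q̄) ÷ (ΔI/Ī) = (104.3/600.35) ÷ (-15190/74645) = -0.854.

-0.854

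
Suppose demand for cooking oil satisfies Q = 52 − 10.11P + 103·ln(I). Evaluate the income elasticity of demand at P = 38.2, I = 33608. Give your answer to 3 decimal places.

0.139

At P = 38.2, I = 33608: Q = 739.317.
Holding P constant, ∂Q/∂I = 103/I = 0.00306475.
η_I = (∂Q/∂I)·(I/Q) = 0.00306475 × (33608/739.317) = 0.139.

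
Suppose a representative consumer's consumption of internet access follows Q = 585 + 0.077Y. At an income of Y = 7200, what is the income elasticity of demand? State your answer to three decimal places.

At Y = 7200: Q = 1139.400.
dQ/dY = 0.077.
η = (dQ/dY)·(Y/Q) = 0.077 × (7200/1139.400) = 0.487.

0.487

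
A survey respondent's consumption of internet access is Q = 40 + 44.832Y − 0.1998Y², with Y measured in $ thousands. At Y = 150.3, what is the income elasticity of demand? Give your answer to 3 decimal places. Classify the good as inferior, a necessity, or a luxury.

At Y = 150.3: Q = 2264.7496.
dQ/dY = 44.832 − 0.3996Y = -15.22788.
η = (dQ/dY)·(Y/Q) = -15.22788 × (150.3/2264.7496) = -1.011.
η < 0 ⇒ inferior good.

-1.011 (inferior good)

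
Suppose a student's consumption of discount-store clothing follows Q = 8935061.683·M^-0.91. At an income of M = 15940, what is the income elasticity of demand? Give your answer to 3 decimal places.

For Q = A·M^β the income elasticity is constant and equal to β.
Here β = -0.91, so η = -0.910.

-0.910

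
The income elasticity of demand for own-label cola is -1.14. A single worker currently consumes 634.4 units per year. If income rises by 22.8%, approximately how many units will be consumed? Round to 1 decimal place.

469.5

%ΔQ ≈ η × %ΔI = -1.14 × 22.8% = -25.992%.
New Q ≈ 634.4 × (1 − 0.25992) = 469.5.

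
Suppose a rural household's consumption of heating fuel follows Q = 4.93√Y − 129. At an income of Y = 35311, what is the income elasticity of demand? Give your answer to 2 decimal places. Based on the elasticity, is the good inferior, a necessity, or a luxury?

0.58 (necessity)

At Y = 35311: Q = 797.407.
dQ/dY = 4.93/(2√Y) = 0.0131178 at this income.
η = (dQ/dY)·(Y/Q) = 0.0131178 × (35311/797.407) = 0.58.
Since 0 < η < 1, the good is a necessity.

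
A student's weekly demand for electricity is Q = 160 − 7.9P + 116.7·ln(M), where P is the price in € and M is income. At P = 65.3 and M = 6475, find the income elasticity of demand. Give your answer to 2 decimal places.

At P = 65.3, M = 6475: Q = 668.255.
Holding P constant, ∂Q/∂M = 116.7/M = 0.0180232.
η_M = (∂Q/∂M)·(M/Q) = 0.0180232 × (6475/668.255) = 0.17.

0.17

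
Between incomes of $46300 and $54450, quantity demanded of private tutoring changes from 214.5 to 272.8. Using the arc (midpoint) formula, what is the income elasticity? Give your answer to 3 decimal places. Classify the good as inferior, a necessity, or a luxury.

ΔQ = 272.8 − 214.5 = 58.3; midpoint Q̄ = (214.5 + 272.8)/2 = 243.65.
ΔI = 54450 − 46300 = 8150; midpoint Ī = (46300 + 54450)/2 = 50375.
η = (ΔQ/Q̄) ÷ (ΔI/Ī) = (58.3/243.65) ÷ (8150/50375) = 1.479.
η > 1 ⇒ luxury.

1.479 (luxury)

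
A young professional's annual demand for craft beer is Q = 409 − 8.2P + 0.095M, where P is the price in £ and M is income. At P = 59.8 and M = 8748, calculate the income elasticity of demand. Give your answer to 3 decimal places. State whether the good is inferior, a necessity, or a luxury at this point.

1.109 (luxury)

At P = 59.8, M = 8748: Q = 749.700.
Holding P constant, ∂Q/∂M = 0.095.
η_M = (∂Q/∂M)·(M/Q) = 0.095 × (8748/749.700) = 1.109.
Since η > 1, this is a luxury.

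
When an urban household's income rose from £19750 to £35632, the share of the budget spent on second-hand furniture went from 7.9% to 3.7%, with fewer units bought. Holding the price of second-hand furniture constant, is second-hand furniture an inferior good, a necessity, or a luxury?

inferior good

Quantity demanded falls as income rises, so η < 0.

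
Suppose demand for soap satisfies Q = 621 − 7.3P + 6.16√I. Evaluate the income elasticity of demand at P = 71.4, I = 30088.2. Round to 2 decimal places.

At P = 71.4, I = 30088.2: Q = 1168.291.
Holding P constant, ∂Q/∂I = 6.16/(2√I) = 0.0177563.
η_I = (∂Q/∂I)·(I/Q) = 0.0177563 × (30088.2/1168.291) = 0.46.

0.46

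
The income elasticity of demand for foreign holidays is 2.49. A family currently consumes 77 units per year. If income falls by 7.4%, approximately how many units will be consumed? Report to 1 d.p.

62.8

%ΔQ ≈ η × %ΔI = 2.49 × (-7.4%) = -18.426%.
New Q ≈ 77 × (1 − 0.18426) = 62.8.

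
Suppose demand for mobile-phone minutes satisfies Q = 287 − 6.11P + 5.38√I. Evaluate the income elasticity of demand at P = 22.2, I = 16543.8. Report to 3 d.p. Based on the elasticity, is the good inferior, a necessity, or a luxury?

0.410 (necessity)

At P = 22.2, I = 16543.8: Q = 843.348.
Holding P constant, ∂Q/∂I = 5.38/(2√I) = 0.0209139.
η_I = (∂Q/∂I)·(I/Q) = 0.0209139 × (16543.8/843.348) = 0.410.
Since 0 < η < 1, this is a necessity.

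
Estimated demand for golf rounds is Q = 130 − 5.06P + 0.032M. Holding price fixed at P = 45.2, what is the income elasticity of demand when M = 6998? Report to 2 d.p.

1.79

At P = 45.2, M = 6998: Q = 125.224.
Holding P constant, ∂Q/∂M = 0.032.
η_M = (∂Q/∂M)·(M/Q) = 0.032 × (6998/125.224) = 1.79.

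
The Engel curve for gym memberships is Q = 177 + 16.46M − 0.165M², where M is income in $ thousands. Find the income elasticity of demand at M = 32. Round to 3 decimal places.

0.353

At M = 32: Q = 534.7600.
dQ/dM = 16.46 − 0.33M = 5.90000.
η = (dQ/dM)·(M/Q) = 5.90000 × (32/534.7600) = 0.353.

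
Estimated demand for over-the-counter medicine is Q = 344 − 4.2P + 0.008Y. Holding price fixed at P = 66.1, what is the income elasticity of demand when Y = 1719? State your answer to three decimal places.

0.172

At P = 66.1, Y = 1719: Q = 80.132.
Holding P constant, ∂Q/∂Y = 0.008.
η_Y = (∂Q/∂Y)·(Y/Q) = 0.008 × (1719/80.132) = 0.172.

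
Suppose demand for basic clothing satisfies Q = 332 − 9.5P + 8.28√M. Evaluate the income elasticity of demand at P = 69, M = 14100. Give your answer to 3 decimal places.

0.745

At P = 69, M = 14100: Q = 659.696.
Holding P constant, ∂Q/∂M = 8.28/(2√M) = 0.0348651.
η_M = (∂Q/∂M)·(M/Q) = 0.0348651 × (14100/659.696) = 0.745.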